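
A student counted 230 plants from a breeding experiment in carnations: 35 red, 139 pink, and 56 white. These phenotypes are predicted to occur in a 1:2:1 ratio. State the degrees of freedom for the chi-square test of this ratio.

A goodness-of-fit test with 3 phenotype classes has df = 3 − 1 = 2.

2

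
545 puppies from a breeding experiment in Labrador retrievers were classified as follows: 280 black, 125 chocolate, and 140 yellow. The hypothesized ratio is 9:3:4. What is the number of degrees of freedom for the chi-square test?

A goodness-of-fit test with 3 phenotype classes has df = 3 − 1 = 2.

2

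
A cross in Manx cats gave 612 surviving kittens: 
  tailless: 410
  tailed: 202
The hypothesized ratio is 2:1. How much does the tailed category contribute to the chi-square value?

Total ratio parts = 3. Expected numbers out of 612:
  tailless: 612 × 2/3 = 408
  tailed: 612 × 1/3 = 204
Contribution of tailed: (202 − 204)² / 204 = 0.0196

0.020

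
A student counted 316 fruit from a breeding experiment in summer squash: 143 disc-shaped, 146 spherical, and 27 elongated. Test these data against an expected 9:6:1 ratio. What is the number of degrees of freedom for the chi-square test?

A goodness-of-fit test with 3 phenotype classes has df = 3 − 1 = 2.

2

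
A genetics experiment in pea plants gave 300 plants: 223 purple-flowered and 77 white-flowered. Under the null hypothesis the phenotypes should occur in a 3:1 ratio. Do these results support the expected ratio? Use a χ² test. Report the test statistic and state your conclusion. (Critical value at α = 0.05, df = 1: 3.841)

Total ratio parts = 4. Expected numbers out of 300:
  purple-flowered: 300 × 3/4 = 225
  white-flowered: 300 × 1/4 = 75
χ² = Σ (O − E)² / E
  purple-flowered: (223 − 225)² / 225 = 0.0178
  white-flowered: (77 − 75)² / 75 = 0.0533
χ² = 0.0178 + 0.0533 = 0.0711 ≈ 0.071
Degrees of freedom = 2 − 1 = 1; critical value at α = 0.05 is 3.841.
Since 0.071 < 3.841, we fail to reject the null hypothesis — the data are consistent with the 3:1 ratio.

0.071; consistent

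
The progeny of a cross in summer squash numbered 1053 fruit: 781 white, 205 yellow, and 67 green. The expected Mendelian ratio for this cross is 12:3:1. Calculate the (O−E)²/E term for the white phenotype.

0.097

Total ratio parts = 16. Expected numbers out of 1053:
  white: 1053 × 12/16 = 789.75
  yellow: 1053 × 3/16 = 197.4375
  green: 1053 × 1/16 = 65.8125
Contribution of white: (781 − 789.75)² / 789.75 = 0.0969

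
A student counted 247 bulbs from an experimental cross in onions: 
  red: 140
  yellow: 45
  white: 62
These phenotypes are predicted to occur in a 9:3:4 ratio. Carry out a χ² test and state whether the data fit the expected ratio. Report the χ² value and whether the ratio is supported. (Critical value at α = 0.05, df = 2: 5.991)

0.046; consistent

The 9:3:4 ratio has 16 parts, so with N = 247 the expected counts are:
  red: 247 × 9/16 = 138.9375
  yellow: 247 × 3/16 = 46.3125
  white: 247 × 4/16 = 61.75
χ² = Σ (O − E)² / E
  red: (140 − 138.9375)² / 138.9375 = 0.0081
  yellow: (45 − 46.3125)² / 46.3125 = 0.0372
  white: (62 − 61.75)² / 61.75 = 0.0010
χ² = 0.0081 + 0.0372 + 0.0010 = 0.0463 ≈ 0.046
Degrees of freedom = 3 − 1 = 2; critical value at α = 0.05 is 5.991.
Since 0.046 < 5.991, we fail to reject the null hypothesis — the data are consistent with the 9:3:4 ratio.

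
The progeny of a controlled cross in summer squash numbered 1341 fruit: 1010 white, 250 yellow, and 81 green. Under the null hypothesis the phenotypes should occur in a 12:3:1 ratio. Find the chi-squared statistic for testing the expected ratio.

0.121

Under the 12:3:1 hypothesis (Σ ratio = 16, N = 1341):
  white: 1341 × 12/16 = 1005.75
  yellow: 1341 × 3/16 = 251.4375
  green: 1341 × 1/16 = 83.8125
χ² = Σ (O − E)² / E
  white: (1010 − 1005.75)² / 1005.75 = 0.0180
  yellow: (250 − 251.4375)² / 251.4375 = 0.0082
  green: (81 − 83.8125)² / 83.8125 = 0.0944
χ² = 0.0180 + 0.0082 + 0.0944 = 0.1206 ≈ 0.121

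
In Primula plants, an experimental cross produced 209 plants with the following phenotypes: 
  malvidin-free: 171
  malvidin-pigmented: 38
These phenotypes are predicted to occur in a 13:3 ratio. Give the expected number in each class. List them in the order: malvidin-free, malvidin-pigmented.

169.8125, 39.1875

Total ratio parts = 16. Expected numbers out of 209:
  malvidin-free: 209 × 13/16 = 169.8125
  malvidin-pigmented: 209 × 3/16 = 39.1875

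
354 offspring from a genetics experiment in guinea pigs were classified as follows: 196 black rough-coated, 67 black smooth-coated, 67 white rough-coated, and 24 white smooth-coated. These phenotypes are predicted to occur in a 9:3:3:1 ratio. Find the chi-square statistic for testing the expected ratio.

Under the 9:3:3:1 hypothesis (Σ ratio = 16, N = 354):
  black rough-coated: 354 × 9/16 = 199.125
  black smooth-coated: 354 × 3/16 = 66.375
  white rough-coated: 354 × 3/16 = 66.375
  white smooth-coated: 354 × 1/16 = 22.125
χ² = Σ (O − E)² / E
  black rough-coated: (196 − 199.125)² / 199.125 = 0.0490
  black smooth-coated: (67 − 66.375)² / 66.375 = 0.0059
  white rough-coated: (67 − 66.375)² / 66.375 = 0.0059
  white smooth-coated: (24 − 22.125)² / 22.125 = 0.1589
χ² = 0.0490 + 0.0059 + 0.0059 + 0.1589 = 0.2197 ≈ 0.220

0.220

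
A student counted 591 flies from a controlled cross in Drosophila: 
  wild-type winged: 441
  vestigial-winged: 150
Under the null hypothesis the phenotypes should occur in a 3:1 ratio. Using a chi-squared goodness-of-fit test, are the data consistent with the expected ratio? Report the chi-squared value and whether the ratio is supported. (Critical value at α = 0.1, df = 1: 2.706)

Under the 3:1 hypothesis (Σ ratio = 4, N = 591):
  wild-type winged: 591 × 3/4 = 443.25
  vestigial-winged: 591 × 1/4 = 147.75
χ² = Σ (O − E)² / E
  wild-type winged: (441 − 443.25)² / 443.25 = 0.0114
  vestigial-winged: (150 − 147.75)² / 147.75 = 0.0343
χ² = 0.0114 + 0.0343 = 0.0457 ≈ 0.046
Degrees of freedom = 2 − 1 = 1; critical value at α = 0.1 is 2.706.
Since 0.046 < 2.706, we fail to reject the null hypothesis — the data are consistent with the 3:1 ratio.

0.046; consistent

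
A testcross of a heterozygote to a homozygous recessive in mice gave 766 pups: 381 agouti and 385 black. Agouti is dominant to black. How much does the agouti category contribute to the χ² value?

0.010

A testcross of a heterozygote (Aa × aa) gives a 1:1 phenotypic ratio.
The 1:1 ratio has 2 parts, so with N = 766 the expected counts are:
  agouti: 766 × 1/2 = 383
  black: 766 × 1/2 = 383
Contribution of agouti: (381 − 383)² / 383 = 0.0104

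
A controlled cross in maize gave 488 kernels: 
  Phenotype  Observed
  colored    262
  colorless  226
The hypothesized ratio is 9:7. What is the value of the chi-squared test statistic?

1.301

Expected counts for N = 488 under a 9:7 ratio (total parts = 16):
  colored: 488 × 9/16 = 274.5
  colorless: 488 × 7/16 = 213.5
χ² = Σ (O − E)² / E
  colored: (262 − 274.5)² / 274.5 = 0.5692
  colorless: (226 − 213.5)² / 213.5 = 0.7319
χ² = 0.5692 + 0.7319 = 1.3011 ≈ 1.301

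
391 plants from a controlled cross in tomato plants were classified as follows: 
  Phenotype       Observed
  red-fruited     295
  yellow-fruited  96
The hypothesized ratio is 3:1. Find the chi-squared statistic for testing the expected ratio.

Under the 3:1 hypothesis (Σ ratio = 4, N = 391):
  red-fruited: 391 × 3/4 = 293.25
  yellow-fruited: 391 × 1/4 = 97.75
χ² = Σ (O − E)² / E
  red-fruited: (295 − 293.25)² / 293.25 = 0.0104
  yellow-fruited: (96 − 97.75)² / 97.75 = 0.0313
χ² = 0.0104 + 0.0313 = 0.0417 ≈ 0.042

0.042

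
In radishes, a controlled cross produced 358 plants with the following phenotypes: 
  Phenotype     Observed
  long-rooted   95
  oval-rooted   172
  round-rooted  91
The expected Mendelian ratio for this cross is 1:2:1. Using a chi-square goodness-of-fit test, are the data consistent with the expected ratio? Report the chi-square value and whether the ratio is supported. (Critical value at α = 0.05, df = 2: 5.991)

The 1:2:1 ratio has 4 parts, so with N = 358 the expected counts are:
  long-rooted: 358 × 1/4 = 89.5
  oval-rooted: 358 × 2/4 = 179
  round-rooted: 358 × 1/4 = 89.5
χ² = Σ (O − E)² / E
  long-rooted: (95 − 89.5)² / 89.5 = 0.3380
  oval-rooted: (172 − 179)² / 179 = 0.2737
  round-rooted: (91 − 89.5)² / 89.5 = 0.0251
χ² = 0.3380 + 0.2737 + 0.0251 = 0.6368 ≈ 0.637
Degrees of freedom = 3 − 1 = 2; critical value at α = 0.05 is 5.991.
Since 0.637 < 5.991, we fail to reject the null hypothesis — the data are consistent with the 1:2:1 ratio.

0.637; consistent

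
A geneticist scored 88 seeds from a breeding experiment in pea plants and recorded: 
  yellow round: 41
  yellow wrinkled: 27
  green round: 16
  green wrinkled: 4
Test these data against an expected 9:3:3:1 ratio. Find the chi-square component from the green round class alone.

Under the 9:3:3:1 hypothesis (Σ ratio = 16, N = 88):
  yellow round: 88 × 9/16 = 49.5
  yellow wrinkled: 88 × 3/16 = 16.5
  green round: 88 × 3/16 = 16.5
  green wrinkled: 88 × 1/16 = 5.5
Contribution of green round: (16 − 16.5)² / 16.5 = 0.0152

0.015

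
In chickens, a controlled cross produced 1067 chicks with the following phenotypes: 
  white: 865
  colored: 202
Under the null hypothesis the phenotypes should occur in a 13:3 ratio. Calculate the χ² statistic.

The 13:3 ratio has 16 parts, so with N = 1067 the expected counts are:
  white: 1067 × 13/16 = 866.9375
  colored: 1067 × 3/16 = 200.0625
χ² = Σ (O − E)² / E
  white: (865 − 866.9375)² / 866.9375 = 0.0043
  colored: (202 − 200.0625)² / 200.0625 = 0.0188
χ² = 0.0043 + 0.0188 = 0.0231 ≈ 0.023

0.023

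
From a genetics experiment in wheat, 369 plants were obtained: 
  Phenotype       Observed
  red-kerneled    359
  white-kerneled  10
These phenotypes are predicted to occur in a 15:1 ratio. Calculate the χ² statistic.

7.892

The 15:1 ratio has 16 parts, so with N = 369 the expected counts are:
  red-kerneled: 369 × 15/16 = 345.9375
  white-kerneled: 369 × 1/16 = 23.0625
χ² = Σ (O − E)² / E
  red-kerneled: (359 − 345.9375)² / 345.9375 = 0.4932
  white-kerneled: (10 − 23.0625)² / 23.0625 = 7.3985
χ² = 0.4932 + 7.3985 = 7.8917 ≈ 7.892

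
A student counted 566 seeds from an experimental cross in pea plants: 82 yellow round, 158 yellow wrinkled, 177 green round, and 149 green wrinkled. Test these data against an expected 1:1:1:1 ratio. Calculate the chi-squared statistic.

Under the 1:1:1:1 hypothesis (Σ ratio = 4, N = 566):
  yellow round: 566 × 1/4 = 141.5
  yellow wrinkled: 566 × 1/4 = 141.5
  green round: 566 × 1/4 = 141.5
  green wrinkled: 566 × 1/4 = 141.5
χ² = Σ (O − E)² / E
  yellow round: (82 − 141.5)² / 141.5 = 25.0194
  yellow wrinkled: (158 − 141.5)² / 141.5 = 1.9240
  green round: (177 − 141.5)² / 141.5 = 8.9064
  green wrinkled: (149 − 141.5)² / 141.5 = 0.3975
χ² = 25.0194 + 1.9240 + 8.9064 + 0.3975 = 36.2473 ≈ 36.247

36.247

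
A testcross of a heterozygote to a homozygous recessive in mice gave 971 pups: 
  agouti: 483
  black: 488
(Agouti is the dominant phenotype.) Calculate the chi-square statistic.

0.026

A testcross of a heterozygote (Aa × aa) gives a 1:1 phenotypic ratio.
The 1:1 ratio has 2 parts, so with N = 971 the expected counts are:
  agouti: 971 × 1/2 = 485.5
  black: 971 × 1/2 = 485.5
χ² = Σ (O − E)² / E
  agouti: (483 − 485.5)² / 485.5 = 0.0129
  black: (488 − 485.5)² / 485.5 = 0.0129
χ² = 0.0129 + 0.0129 = 0.0258 ≈ 0.026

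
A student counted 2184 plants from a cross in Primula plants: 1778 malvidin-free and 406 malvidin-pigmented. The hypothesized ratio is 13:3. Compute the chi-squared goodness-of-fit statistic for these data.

Expected counts for N = 2184 under a 13:3 ratio (total parts = 16):
  malvidin-free: 2184 × 13/16 = 1774.5
  malvidin-pigmented: 2184 × 3/16 = 409.5
χ² = Σ (O − E)² / E
  malvidin-free: (1778 − 1774.5)² / 1774.5 = 0.0069
  malvidin-pigmented: (406 − 409.5)² / 409.5 = 0.0299
χ² = 0.0069 + 0.0299 = 0.0368 ≈ 0.037

0.037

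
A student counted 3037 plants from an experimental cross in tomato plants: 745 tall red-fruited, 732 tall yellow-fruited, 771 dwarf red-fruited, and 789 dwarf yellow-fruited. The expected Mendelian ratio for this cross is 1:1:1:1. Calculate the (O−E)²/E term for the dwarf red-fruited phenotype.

0.182

Total ratio parts = 4. Expected numbers out of 3037:
  tall red-fruited: 3037 × 1/4 = 759.25
  tall yellow-fruited: 3037 × 1/4 = 759.25
  dwarf red-fruited: 3037 × 1/4 = 759.25
  dwarf yellow-fruited: 3037 × 1/4 = 759.25
Contribution of dwarf red-fruited: (771 − 759.25)² / 759.25 = 0.1818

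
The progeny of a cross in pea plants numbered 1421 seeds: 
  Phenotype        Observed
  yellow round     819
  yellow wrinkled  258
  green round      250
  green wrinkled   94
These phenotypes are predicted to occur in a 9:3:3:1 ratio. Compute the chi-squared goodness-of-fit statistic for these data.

2.069

Under the 9:3:3:1 hypothesis (Σ ratio = 16, N = 1421):
  yellow round: 1421 × 9/16 = 799.3125
  yellow wrinkled: 1421 × 3/16 = 266.4375
  green round: 1421 × 3/16 = 266.4375
  green wrinkled: 1421 × 1/16 = 88.8125
χ² = Σ (O − E)² / E
  yellow round: (819 − 799.3125)² / 799.3125 = 0.4849
  yellow wrinkled: (258 − 266.4375)² / 266.4375 = 0.2672
  green round: (250 − 266.4375)² / 266.4375 = 1.0141
  green wrinkled: (94 − 88.8125)² / 88.8125 = 0.3030
χ² = 0.4849 + 0.2672 + 1.0141 + 0.3030 = 2.0692 ≈ 2.069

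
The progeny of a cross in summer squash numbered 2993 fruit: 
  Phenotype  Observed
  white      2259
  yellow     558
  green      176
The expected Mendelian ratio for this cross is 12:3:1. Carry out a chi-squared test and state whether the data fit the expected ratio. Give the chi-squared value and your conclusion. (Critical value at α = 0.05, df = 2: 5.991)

0.763; consistent

Total ratio parts = 16. Expected numbers out of 2993:
  white: 2993 × 12/16 = 2244.75
  yellow: 2993 × 3/16 = 561.1875
  green: 2993 × 1/16 = 187.0625
χ² = Σ (O − E)² / E
  white: (2259 − 2244.75)² / 2244.75 = 0.0905
  yellow: (558 − 561.1875)² / 561.1875 = 0.0181
  green: (176 − 187.0625)² / 187.0625 = 0.6542
χ² = 0.0905 + 0.0181 + 0.6542 = 0.7628 ≈ 0.763
Degrees of freedom = 3 − 1 = 2; critical value at α = 0.05 is 5.991.
Since 0.763 < 5.991, we fail to reject the null hypothesis — the data are consistent with the 12:3:1 ratio.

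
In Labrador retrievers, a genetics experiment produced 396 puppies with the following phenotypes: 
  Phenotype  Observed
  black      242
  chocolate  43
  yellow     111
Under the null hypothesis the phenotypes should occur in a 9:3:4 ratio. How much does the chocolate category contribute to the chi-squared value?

The 9:3:4 ratio has 16 parts, so with N = 396 the expected counts are:
  black: 396 × 9/16 = 222.75
  chocolate: 396 × 3/16 = 74.25
  yellow: 396 × 4/16 = 99
Contribution of chocolate: (43 − 74.25)² / 74.25 = 13.1524

13.152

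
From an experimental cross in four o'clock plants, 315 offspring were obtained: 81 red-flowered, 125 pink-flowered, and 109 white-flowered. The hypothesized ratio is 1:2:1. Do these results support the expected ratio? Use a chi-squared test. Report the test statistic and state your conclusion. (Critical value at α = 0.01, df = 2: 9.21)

Total ratio parts = 4. Expected numbers out of 315:
  red-flowered: 315 × 1/4 = 78.75
  pink-flowered: 315 × 2/4 = 157.5
  white-flowered: 315 × 1/4 = 78.75
χ² = Σ (O − E)² / E
  red-flowered: (81 − 78.75)² / 78.75 = 0.0643
  pink-flowered: (125 − 157.5)² / 157.5 = 6.7063
  white-flowered: (109 − 78.75)² / 78.75 = 11.6198
χ² = 0.0643 + 6.7063 + 11.6198 = 18.3904 ≈ 18.390
Degrees of freedom = 3 − 1 = 2; critical value at α = 0.01 is 9.21.
Since 18.390 > 9.21, we reject the null hypothesis — the data do not fit the 1:2:1 ratio.

18.390; not consistent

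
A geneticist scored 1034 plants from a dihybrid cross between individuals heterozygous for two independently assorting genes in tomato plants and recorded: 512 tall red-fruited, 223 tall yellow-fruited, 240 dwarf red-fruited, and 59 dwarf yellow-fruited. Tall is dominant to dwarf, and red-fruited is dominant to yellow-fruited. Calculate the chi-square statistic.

A dihybrid F₂ with independent assortment and complete dominance at both loci gives a 9:3:3:1 phenotypic ratio.
Under the 9:3:3:1 hypothesis (Σ ratio = 16, N = 1034):
  tall red-fruited: 1034 × 9/16 = 581.625
  tall yellow-fruited: 1034 × 3/16 = 193.875
  dwarf red-fruited: 1034 × 3/16 = 193.875
  dwarf yellow-fruited: 1034 × 1/16 = 64.625
χ² = Σ (O − E)² / E
  tall red-fruited: (512 − 581.625)² / 581.625 = 8.3346
  tall yellow-fruited: (223 − 193.875)² / 193.875 = 4.3753
  dwarf red-fruited: (240 − 193.875)² / 193.875 = 10.9736
  dwarf yellow-fruited: (59 − 64.625)² / 64.625 = 0.4896
χ² = 8.3346 + 4.3753 + 10.9736 + 0.4896 = 24.1731 ≈ 24.173

24.173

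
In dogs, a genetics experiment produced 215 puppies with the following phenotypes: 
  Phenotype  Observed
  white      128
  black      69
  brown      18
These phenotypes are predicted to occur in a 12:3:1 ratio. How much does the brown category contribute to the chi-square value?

1.549

Expected counts for N = 215 under a 12:3:1 ratio (total parts = 16):
  white: 215 × 12/16 = 161.25
  black: 215 × 3/16 = 40.3125
  brown: 215 × 1/16 = 13.4375
Contribution of brown: (18 − 13.4375)² / 13.4375 = 1.5491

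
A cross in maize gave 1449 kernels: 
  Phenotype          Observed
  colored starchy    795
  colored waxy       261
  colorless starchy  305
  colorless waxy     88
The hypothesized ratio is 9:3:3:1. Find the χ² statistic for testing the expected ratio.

Total ratio parts = 16. Expected numbers out of 1449:
  colored starchy: 1449 × 9/16 = 815.0625
  colored waxy: 1449 × 3/16 = 271.6875
  colorless starchy: 1449 × 3/16 = 271.6875
  colorless waxy: 1449 × 1/16 = 90.5625
χ² = Σ (O − E)² / E
  colored starchy: (795 − 815.0625)² / 815.0625 = 0.4938
  colored waxy: (261 − 271.6875)² / 271.6875 = 0.4204
  colorless starchy: (305 − 271.6875)² / 271.6875 = 4.0846
  colorless waxy: (88 − 90.5625)² / 90.5625 = 0.0725
χ² = 0.4938 + 0.4204 + 4.0846 + 0.0725 = 5.0713 ≈ 5.071

5.071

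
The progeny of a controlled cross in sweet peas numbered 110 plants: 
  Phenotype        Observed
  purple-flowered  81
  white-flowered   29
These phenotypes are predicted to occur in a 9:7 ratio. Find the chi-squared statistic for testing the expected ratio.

Under the 9:7 hypothesis (Σ ratio = 16, N = 110):
  purple-flowered: 110 × 9/16 = 61.875
  white-flowered: 110 × 7/16 = 48.125
χ² = Σ (O − E)² / E
  purple-flowered: (81 − 61.875)² / 61.875 = 5.9114
  white-flowered: (29 − 48.125)² / 48.125 = 7.6003
χ² = 5.9114 + 7.6003 = 13.5117 ≈ 13.512

13.512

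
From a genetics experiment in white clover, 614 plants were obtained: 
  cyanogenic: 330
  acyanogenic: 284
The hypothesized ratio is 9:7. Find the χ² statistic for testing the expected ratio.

1.564

Total ratio parts = 16. Expected numbers out of 614:
  cyanogenic: 614 × 9/16 = 345.375
  acyanogenic: 614 × 7/16 = 268.625
χ² = Σ (O − E)² / E
  cyanogenic: (330 − 345.375)² / 345.375 = 0.6844
  acyanogenic: (284 − 268.625)² / 268.625 = 0.8800
χ² = 0.6844 + 0.8800 = 1.5644 ≈ 1.564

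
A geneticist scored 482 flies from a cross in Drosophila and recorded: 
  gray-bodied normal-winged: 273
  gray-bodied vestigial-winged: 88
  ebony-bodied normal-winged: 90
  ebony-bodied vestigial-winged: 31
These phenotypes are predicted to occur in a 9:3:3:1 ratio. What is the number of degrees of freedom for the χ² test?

A goodness-of-fit test with 4 phenotype classes has df = 4 − 1 = 3.

3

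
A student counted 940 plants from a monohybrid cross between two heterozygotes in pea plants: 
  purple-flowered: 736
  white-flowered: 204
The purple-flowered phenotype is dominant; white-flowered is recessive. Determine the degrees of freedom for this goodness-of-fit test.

For a monohybrid cross between heterozygotes with complete dominance, the expected phenotypic ratio is 3:1.
A goodness-of-fit test with 2 phenotype classes has df = 2 − 1 = 1.

1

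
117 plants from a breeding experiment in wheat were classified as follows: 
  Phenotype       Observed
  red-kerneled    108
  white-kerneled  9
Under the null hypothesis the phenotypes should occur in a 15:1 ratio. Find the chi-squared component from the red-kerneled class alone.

0.026

Under the 15:1 hypothesis (Σ ratio = 16, N = 117):
  red-kerneled: 117 × 15/16 = 109.6875
  white-kerneled: 117 × 1/16 = 7.3125
Contribution of red-kerneled: (108 − 109.6875)² / 109.6875 = 0.0260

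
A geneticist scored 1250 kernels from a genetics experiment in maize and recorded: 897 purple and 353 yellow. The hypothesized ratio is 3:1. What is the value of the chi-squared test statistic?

6.998

The 3:1 ratio has 4 parts, so with N = 1250 the expected counts are:
  purple: 1250 × 3/4 = 937.5
  yellow: 1250 × 1/4 = 312.5
χ² = Σ (O − E)² / E
  purple: (897 − 937.5)² / 937.5 = 1.7496
  yellow: (353 − 312.5)² / 312.5 = 5.2488
χ² = 1.7496 + 5.2488 = 6.9984 ≈ 6.998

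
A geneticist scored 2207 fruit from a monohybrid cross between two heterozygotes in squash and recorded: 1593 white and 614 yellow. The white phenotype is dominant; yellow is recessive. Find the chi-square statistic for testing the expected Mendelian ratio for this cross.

9.364

For a monohybrid cross between heterozygotes with complete dominance, the expected phenotypic ratio is 3:1.
Under the 3:1 hypothesis (Σ ratio = 4, N = 2207):
  white: 2207 × 3/4 = 1655.25
  yellow: 2207 × 1/4 = 551.75
χ² = Σ (O − E)² / E
  white: (1593 − 1655.25)² / 1655.25 = 2.3411
  yellow: (614 − 551.75)² / 551.75 = 7.0232
χ² = 2.3411 + 7.0232 = 9.3643 ≈ 9.364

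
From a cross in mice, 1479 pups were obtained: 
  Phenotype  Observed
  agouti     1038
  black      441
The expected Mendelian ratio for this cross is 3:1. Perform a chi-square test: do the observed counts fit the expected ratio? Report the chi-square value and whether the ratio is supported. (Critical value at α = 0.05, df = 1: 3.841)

Expected counts for N = 1479 under a 3:1 ratio (total parts = 4):
  agouti: 1479 × 3/4 = 1109.25
  black: 1479 × 1/4 = 369.75
χ² = Σ (O − E)² / E
  agouti: (1038 − 1109.25)² / 1109.25 = 4.5766
  black: (441 − 369.75)² / 369.75 = 13.7297
χ² = 4.5766 + 13.7297 = 18.3063 ≈ 18.306
Degrees of freedom = 2 − 1 = 1; critical value at α = 0.05 is 3.841.
Since 18.306 > 3.841, we reject the null hypothesis — the data do not fit the 3:1 ratio.

18.306; not consistent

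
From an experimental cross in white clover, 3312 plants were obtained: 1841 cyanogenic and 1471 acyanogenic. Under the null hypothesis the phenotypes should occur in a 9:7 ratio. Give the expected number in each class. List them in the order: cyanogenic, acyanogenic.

Under the 9:7 hypothesis (Σ ratio = 16, N = 3312):
  cyanogenic: 3312 × 9/16 = 1863
  acyanogenic: 3312 × 7/16 = 1449

1863, 1449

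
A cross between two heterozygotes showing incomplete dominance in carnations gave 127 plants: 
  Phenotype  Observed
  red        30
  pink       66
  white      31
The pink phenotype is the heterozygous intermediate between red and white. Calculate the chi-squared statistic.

0.213

With incomplete dominance, a heterozygote × heterozygote cross gives a 1:2:1 phenotypic ratio.
Under the 1:2:1 hypothesis (Σ ratio = 4, N = 127):
  red: 127 × 1/4 = 31.75
  pink: 127 × 2/4 = 63.5
  white: 127 × 1/4 = 31.75
χ² = Σ (O − E)² / E
  red: (30 − 31.75)² / 31.75 = 0.0965
  pink: (66 − 63.5)² / 63.5 = 0.0984
  white: (31 − 31.75)² / 31.75 = 0.0177
χ² = 0.0965 + 0.0984 + 0.0177 = 0.2126 ≈ 0.213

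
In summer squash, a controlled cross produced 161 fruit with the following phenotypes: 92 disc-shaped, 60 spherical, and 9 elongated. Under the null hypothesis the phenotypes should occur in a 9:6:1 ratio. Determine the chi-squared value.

Under the 9:6:1 hypothesis (Σ ratio = 16, N = 161):
  disc-shaped: 161 × 9/16 = 90.5625
  spherical: 161 × 6/16 = 60.375
  elongated: 161 × 1/16 = 10.0625
χ² = Σ (O − E)² / E
  disc-shaped: (92 − 90.5625)² / 90.5625 = 0.0228
  spherical: (60 − 60.375)² / 60.375 = 0.0023
  elongated: (9 − 10.0625)² / 10.0625 = 0.1122
χ² = 0.0228 + 0.0023 + 0.1122 = 0.1373 ≈ 0.137

0.137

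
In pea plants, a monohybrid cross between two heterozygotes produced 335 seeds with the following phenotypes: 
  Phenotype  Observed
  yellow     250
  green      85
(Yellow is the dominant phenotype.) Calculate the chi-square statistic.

0.025

For a monohybrid cross between heterozygotes with complete dominance, the expected phenotypic ratio is 3:1.
The 3:1 ratio has 4 parts, so with N = 335 the expected counts are:
  yellow: 335 × 3/4 = 251.25
  green: 335 × 1/4 = 83.75
χ² = Σ (O − E)² / E
  yellow: (250 − 251.25)² / 251.25 = 0.0062
  green: (85 − 83.75)² / 83.75 = 0.0187
χ² = 0.0062 + 0.0187 = 0.0249 ≈ 0.025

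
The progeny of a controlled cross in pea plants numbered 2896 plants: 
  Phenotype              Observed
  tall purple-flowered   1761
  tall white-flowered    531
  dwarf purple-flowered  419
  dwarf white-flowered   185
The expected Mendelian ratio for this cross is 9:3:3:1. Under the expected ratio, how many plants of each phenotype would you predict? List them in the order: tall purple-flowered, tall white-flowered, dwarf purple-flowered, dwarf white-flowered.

1629, 543, 543, 181

Under the 9:3:3:1 hypothesis (Σ ratio = 16, N = 2896):
  tall purple-flowered: 2896 × 9/16 = 1629
  tall white-flowered: 2896 × 3/16 = 543
  dwarf purple-flowered: 2896 × 3/16 = 543
  dwarf white-flowered: 2896 × 1/16 = 181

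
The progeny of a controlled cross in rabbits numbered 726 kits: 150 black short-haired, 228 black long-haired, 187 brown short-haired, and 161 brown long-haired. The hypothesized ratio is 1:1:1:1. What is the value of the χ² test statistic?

19.862

Expected counts for N = 726 under a 1:1:1:1 ratio (total parts = 4):
  black short-haired: 726 × 1/4 = 181.5
  black long-haired: 726 × 1/4 = 181.5
  brown short-haired: 726 × 1/4 = 181.5
  brown long-haired: 726 × 1/4 = 181.5
χ² = Σ (O − E)² / E
  black short-haired: (150 − 181.5)² / 181.5 = 5.4669
  black long-haired: (228 − 181.5)² / 181.5 = 11.9132
  brown short-haired: (187 − 181.5)² / 181.5 = 0.1667
  brown long-haired: (161 − 181.5)² / 181.5 = 2.3154
χ² = 5.4669 + 11.9132 + 0.1667 + 2.3154 = 19.8622 ≈ 19.862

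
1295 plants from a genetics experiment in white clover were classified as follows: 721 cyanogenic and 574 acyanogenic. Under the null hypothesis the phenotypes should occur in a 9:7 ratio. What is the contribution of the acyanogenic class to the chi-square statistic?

Under the 9:7 hypothesis (Σ ratio = 16, N = 1295):
  cyanogenic: 1295 × 9/16 = 728.4375
  acyanogenic: 1295 × 7/16 = 566.5625
Contribution of acyanogenic: (574 − 566.5625)² / 566.5625 = 0.0976

0.098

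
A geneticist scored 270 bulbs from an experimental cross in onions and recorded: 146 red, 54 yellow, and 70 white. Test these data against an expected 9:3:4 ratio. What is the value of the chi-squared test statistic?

0.545

Under the 9:3:4 hypothesis (Σ ratio = 16, N = 270):
  red: 270 × 9/16 = 151.875
  yellow: 270 × 3/16 = 50.625
  white: 270 × 4/16 = 67.5
χ² = Σ (O − E)² / E
  red: (146 − 151.875)² / 151.875 = 0.2273
  yellow: (54 − 50.625)² / 50.625 = 0.2250
  white: (70 − 67.5)² / 67.5 = 0.0926
χ² = 0.2273 + 0.2250 + 0.0926 = 0.5449 ≈ 0.545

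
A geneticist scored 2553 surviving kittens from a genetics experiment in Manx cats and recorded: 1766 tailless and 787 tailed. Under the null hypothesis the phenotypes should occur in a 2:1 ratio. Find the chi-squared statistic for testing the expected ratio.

7.220

Expected counts for N = 2553 under a 2:1 ratio (total parts = 3):
  tailless: 2553 × 2/3 = 1702
  tailed: 2553 × 1/3 = 851
χ² = Σ (O − E)² / E
  tailless: (1766 − 1702)² / 1702 = 2.4066
  tailed: (787 − 851)² / 851 = 4.8132
χ² = 2.4066 + 4.8132 = 7.2198 ≈ 7.220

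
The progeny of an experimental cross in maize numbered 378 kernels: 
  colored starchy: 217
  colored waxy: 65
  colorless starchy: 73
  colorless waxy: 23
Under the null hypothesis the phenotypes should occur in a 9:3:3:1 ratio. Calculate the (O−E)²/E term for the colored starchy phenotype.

The 9:3:3:1 ratio has 16 parts, so with N = 378 the expected counts are:
  colored starchy: 378 × 9/16 = 212.625
  colored waxy: 378 × 3/16 = 70.875
  colorless starchy: 378 × 3/16 = 70.875
  colorless waxy: 378 × 1/16 = 23.625
Contribution of colored starchy: (217 − 212.625)² / 212.625 = 0.0900

0.090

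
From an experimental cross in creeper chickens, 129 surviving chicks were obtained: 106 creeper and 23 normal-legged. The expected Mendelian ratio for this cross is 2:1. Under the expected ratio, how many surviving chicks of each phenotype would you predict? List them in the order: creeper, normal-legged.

86, 43

Under the 2:1 hypothesis (Σ ratio = 3, N = 129):
  creeper: 129 × 2/3 = 86
  normal-legged: 129 × 1/3 = 43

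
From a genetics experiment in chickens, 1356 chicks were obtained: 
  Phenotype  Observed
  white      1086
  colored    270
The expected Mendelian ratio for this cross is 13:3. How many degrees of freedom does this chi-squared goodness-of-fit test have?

A goodness-of-fit test with 2 phenotype classes has df = 2 − 1 = 1.

1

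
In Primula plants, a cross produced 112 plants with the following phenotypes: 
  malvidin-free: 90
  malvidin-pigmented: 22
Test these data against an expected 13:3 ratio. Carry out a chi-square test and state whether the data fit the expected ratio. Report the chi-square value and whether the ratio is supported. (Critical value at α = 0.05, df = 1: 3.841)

0.059; consistent

Expected counts for N = 112 under a 13:3 ratio (total parts = 16):
  malvidin-free: 112 × 13/16 = 91
  malvidin-pigmented: 112 × 3/16 = 21
χ² = Σ (O − E)² / E
  malvidin-free: (90 − 91)² / 91 = 0.0110
  malvidin-pigmented: (22 − 21)² / 21 = 0.0476
χ² = 0.0110 + 0.0476 = 0.0586 ≈ 0.059
Degrees of freedom = 2 − 1 = 1; critical value at α = 0.05 is 3.841.
Since 0.059 < 3.841, we fail to reject the null hypothesis — the data are consistent with the 13:3 ratio.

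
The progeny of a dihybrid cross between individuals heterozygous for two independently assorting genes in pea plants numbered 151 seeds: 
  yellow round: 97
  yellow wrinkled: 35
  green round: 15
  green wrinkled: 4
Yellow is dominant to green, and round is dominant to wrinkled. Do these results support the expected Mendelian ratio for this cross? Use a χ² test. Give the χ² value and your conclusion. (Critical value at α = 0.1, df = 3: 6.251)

12.685; not consistent

A dihybrid F₂ with independent assortment and complete dominance at both loci gives a 9:3:3:1 phenotypic ratio.
Total ratio parts = 16. Expected numbers out of 151:
  yellow round: 151 × 9/16 = 84.9375
  yellow wrinkled: 151 × 3/16 = 28.3125
  green round: 151 × 3/16 = 28.3125
  green wrinkled: 151 × 1/16 = 9.4375
χ² = Σ (O − E)² / E
  yellow round: (97 − 84.9375)² / 84.9375 = 1.7131
  yellow wrinkled: (35 − 28.3125)² / 28.3125 = 1.5796
  green round: (15 − 28.3125)² / 28.3125 = 6.2595
  green wrinkled: (4 − 9.4375)² / 9.4375 = 3.1329
χ² = 1.7131 + 1.5796 + 6.2595 + 3.1329 = 12.6851 ≈ 12.685
Degrees of freedom = 4 − 1 = 3; critical value at α = 0.1 is 6.251.
Since 12.685 > 6.251, we reject the null hypothesis — the data do not fit the 9:3:3:1 ratio.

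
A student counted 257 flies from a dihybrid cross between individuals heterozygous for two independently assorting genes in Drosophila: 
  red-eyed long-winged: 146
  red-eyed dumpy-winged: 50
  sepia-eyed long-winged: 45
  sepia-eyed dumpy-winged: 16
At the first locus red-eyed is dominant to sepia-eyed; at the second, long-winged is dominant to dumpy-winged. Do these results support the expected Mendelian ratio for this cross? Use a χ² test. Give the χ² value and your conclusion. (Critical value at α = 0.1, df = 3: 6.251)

0.294; consistent

A dihybrid F₂ with independent assortment and complete dominance at both loci gives a 9:3:3:1 phenotypic ratio.
Total ratio parts = 16. Expected numbers out of 257:
  red-eyed long-winged: 257 × 9/16 = 144.5625
  red-eyed dumpy-winged: 257 × 3/16 = 48.1875
  sepia-eyed long-winged: 257 × 3/16 = 48.1875
  sepia-eyed dumpy-winged: 257 × 1/16 = 16.0625
χ² = Σ (O − E)² / E
  red-eyed long-winged: (146 − 144.5625)² / 144.5625 = 0.0143
  red-eyed dumpy-winged: (50 − 48.1875)² / 48.1875 = 0.0682
  sepia-eyed long-winged: (45 − 48.1875)² / 48.1875 = 0.2108
  sepia-eyed dumpy-winged: (16 − 16.0625)² / 16.0625 = 0.0002
χ² = 0.0143 + 0.0682 + 0.2108 + 0.0002 = 0.2935 ≈ 0.294
Degrees of freedom = 4 − 1 = 3; critical value at α = 0.1 is 6.251.
Since 0.294 < 6.251, we fail to reject the null hypothesis — the data are consistent with the 9:3:3:1 ratio.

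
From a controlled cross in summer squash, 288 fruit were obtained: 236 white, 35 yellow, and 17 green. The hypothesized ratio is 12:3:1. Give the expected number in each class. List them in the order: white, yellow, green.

216, 54, 18

The 12:3:1 ratio has 16 parts, so with N = 288 the expected counts are:
  white: 288 × 12/16 = 216
  yellow: 288 × 3/16 = 54
  green: 288 × 1/16 = 18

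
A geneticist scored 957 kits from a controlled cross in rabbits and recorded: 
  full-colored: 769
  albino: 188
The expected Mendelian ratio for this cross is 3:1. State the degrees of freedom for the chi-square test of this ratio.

A goodness-of-fit test with 2 phenotype classes has df = 2 − 1 = 1.

1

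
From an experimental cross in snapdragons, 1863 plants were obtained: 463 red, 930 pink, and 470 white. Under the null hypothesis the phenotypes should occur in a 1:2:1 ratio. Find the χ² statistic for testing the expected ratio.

Under the 1:2:1 hypothesis (Σ ratio = 4, N = 1863):
  red: 1863 × 1/4 = 465.75
  pink: 1863 × 2/4 = 931.5
  white: 1863 × 1/4 = 465.75
χ² = Σ (O − E)² / E
  red: (463 − 465.75)² / 465.75 = 0.0162
  pink: (930 − 931.5)² / 931.5 = 0.0024
  white: (470 − 465.75)² / 465.75 = 0.0388
χ² = 0.0162 + 0.0024 + 0.0388 = 0.0574 ≈ 0.057

0.057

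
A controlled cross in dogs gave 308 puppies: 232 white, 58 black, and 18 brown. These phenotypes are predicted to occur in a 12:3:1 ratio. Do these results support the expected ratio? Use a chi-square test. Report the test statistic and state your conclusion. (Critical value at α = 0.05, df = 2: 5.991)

The 12:3:1 ratio has 16 parts, so with N = 308 the expected counts are:
  white: 308 × 12/16 = 231
  black: 308 × 3/16 = 57.75
  brown: 308 × 1/16 = 19.25
χ² = Σ (O − E)² / E
  white: (232 − 231)² / 231 = 0.0043
  black: (58 − 57.75)² / 57.75 = 0.0011
  brown: (18 − 19.25)² / 19.25 = 0.0812
χ² = 0.0043 + 0.0011 + 0.0812 = 0.0866 ≈ 0.087
Degrees of freedom = 3 − 1 = 2; critical value at α = 0.05 is 5.991.
Since 0.087 < 5.991, we fail to reject the null hypothesis — the data are consistent with the 12:3:1 ratio.

0.087; consistent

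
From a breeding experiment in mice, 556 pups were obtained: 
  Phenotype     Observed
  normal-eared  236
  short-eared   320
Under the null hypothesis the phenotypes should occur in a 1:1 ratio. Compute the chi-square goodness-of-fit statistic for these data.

12.691

The 1:1 ratio has 2 parts, so with N = 556 the expected counts are:
  normal-eared: 556 × 1/2 = 278
  short-eared: 556 × 1/2 = 278
χ² = Σ (O − E)² / E
  normal-eared: (236 − 278)² / 278 = 6.3453
  short-eared: (320 − 278)² / 278 = 6.3453
χ² = 6.3453 + 6.3453 = 12.6906 ≈ 12.691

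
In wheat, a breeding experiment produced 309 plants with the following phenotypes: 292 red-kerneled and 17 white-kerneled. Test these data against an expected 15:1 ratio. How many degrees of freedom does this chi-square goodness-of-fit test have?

A goodness-of-fit test with 2 phenotype classes has df = 2 − 1 = 1.

1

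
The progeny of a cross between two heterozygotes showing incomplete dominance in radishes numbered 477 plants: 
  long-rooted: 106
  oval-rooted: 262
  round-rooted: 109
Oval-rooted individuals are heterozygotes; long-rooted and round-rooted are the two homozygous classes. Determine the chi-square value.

4.669

With incomplete dominance, a heterozygote × heterozygote cross gives a 1:2:1 phenotypic ratio.
Expected counts for N = 477 under a 1:2:1 ratio (total parts = 4):
  long-rooted: 477 × 1/4 = 119.25
  oval-rooted: 477 × 2/4 = 238.5
  round-rooted: 477 × 1/4 = 119.25
χ² = Σ (O − E)² / E
  long-rooted: (106 − 119.25)² / 119.25 = 1.4722
  oval-rooted: (262 − 238.5)² / 238.5 = 2.3155
  round-rooted: (109 − 119.25)² / 119.25 = 0.8810
χ² = 1.4722 + 2.3155 + 0.8810 = 4.6687 ≈ 4.669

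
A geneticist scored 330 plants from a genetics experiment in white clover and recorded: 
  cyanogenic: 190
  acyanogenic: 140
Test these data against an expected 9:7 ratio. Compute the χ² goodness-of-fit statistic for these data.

0.236

Expected counts for N = 330 under a 9:7 ratio (total parts = 16):
  cyanogenic: 330 × 9/16 = 185.625
  acyanogenic: 330 × 7/16 = 144.375
χ² = Σ (O − E)² / E
  cyanogenic: (190 − 185.625)² / 185.625 = 0.1031
  acyanogenic: (140 − 144.375)² / 144.375 = 0.1326
χ² = 0.1031 + 0.1326 = 0.2357 ≈ 0.236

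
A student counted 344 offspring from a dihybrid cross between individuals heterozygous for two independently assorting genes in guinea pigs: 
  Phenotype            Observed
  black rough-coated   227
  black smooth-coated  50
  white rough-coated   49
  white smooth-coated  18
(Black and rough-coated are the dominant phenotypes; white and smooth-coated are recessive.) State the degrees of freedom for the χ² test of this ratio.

A dihybrid F₂ with independent assortment and complete dominance at both loci gives a 9:3:3:1 phenotypic ratio.
A goodness-of-fit test with 4 phenotype classes has df = 4 − 1 = 3.

3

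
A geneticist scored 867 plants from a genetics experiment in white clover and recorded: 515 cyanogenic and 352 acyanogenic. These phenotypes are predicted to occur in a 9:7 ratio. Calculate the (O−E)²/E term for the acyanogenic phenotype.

1.967

Total ratio parts = 16. Expected numbers out of 867:
  cyanogenic: 867 × 9/16 = 487.6875
  acyanogenic: 867 × 7/16 = 379.3125
Contribution of acyanogenic: (352 − 379.3125)² / 379.3125 = 1.9666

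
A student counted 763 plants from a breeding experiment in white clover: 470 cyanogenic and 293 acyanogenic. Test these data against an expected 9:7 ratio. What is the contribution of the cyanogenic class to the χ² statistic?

Total ratio parts = 16. Expected numbers out of 763:
  cyanogenic: 763 × 9/16 = 429.1875
  acyanogenic: 763 × 7/16 = 333.8125
Contribution of cyanogenic: (470 − 429.1875)² / 429.1875 = 3.8810

3.881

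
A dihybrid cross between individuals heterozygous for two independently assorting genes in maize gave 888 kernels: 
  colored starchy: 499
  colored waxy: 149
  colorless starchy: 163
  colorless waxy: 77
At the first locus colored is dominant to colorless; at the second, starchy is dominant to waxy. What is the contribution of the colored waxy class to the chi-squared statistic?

1.839

A dihybrid F₂ with independent assortment and complete dominance at both loci gives a 9:3:3:1 phenotypic ratio.
The 9:3:3:1 ratio has 16 parts, so with N = 888 the expected counts are:
  colored starchy: 888 × 9/16 = 499.5
  colored waxy: 888 × 3/16 = 166.5
  colorless starchy: 888 × 3/16 = 166.5
  colorless waxy: 888 × 1/16 = 55.5
Contribution of colored waxy: (149 − 166.5)² / 166.5 = 1.8393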